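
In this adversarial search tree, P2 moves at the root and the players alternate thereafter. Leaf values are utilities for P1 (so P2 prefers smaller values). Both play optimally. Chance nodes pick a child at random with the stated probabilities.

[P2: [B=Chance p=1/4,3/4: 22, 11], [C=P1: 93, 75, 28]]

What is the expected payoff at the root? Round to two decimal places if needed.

13.75

B (Chance): 1/4·22 + 3/4·11 = 13.75
C (P1): max(93, 75, 28) = 93
Root (P2): min(13.75, 93) = 13.75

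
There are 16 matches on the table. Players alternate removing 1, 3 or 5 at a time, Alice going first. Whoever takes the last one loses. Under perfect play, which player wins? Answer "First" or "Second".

Positions where the player to move wins (W) vs loses (L):
i:   0  1  2  3  4  5  6  7  8  9 10 11 12 13 14 15 16
     W  L  W  L  W  L  W  L  W  L  W  L  W  L  W  L  W
Position 16 is W, so the first player wins.

First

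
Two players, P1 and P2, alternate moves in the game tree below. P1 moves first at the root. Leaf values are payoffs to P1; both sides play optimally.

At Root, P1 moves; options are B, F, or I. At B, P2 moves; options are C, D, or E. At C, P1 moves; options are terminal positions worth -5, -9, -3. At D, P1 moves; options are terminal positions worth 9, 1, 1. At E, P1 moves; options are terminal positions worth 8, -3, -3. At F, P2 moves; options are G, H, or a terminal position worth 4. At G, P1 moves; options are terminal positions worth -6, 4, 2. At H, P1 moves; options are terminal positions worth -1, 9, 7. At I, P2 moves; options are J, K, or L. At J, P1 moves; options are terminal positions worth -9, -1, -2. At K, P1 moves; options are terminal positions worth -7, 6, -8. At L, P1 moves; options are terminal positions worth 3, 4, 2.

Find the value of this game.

C (P1): max(-5, -9, -3) = -3
D (P1): max(9, 1, 1) = 9
E (P1): max(8, -3, -3) = 8
B (P2): min(-3, 9, 8) = -3
G (P1): max(-6, 4, 2) = 4
H (P1): max(-1, 9, 7) = 9
F (P2): min(4, 9, 4) = 4
J (P1): max(-9, -1, -2) = -1
K (P1): max(-7, 6, -8) = 6
L (P1): max(3, 4, 2) = 4
I (P2): min(-1, 6, 4) = -1
Root (P1): max(-3, 4, -1) = 4

4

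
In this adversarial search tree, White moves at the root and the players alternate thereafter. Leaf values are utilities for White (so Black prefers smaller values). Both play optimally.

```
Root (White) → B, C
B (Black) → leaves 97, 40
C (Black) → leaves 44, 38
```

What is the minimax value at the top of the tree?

40

B (Black): min(97, 40) = 40
C (Black): min(44, 38) = 38
Root (White): max(40, 38) = 40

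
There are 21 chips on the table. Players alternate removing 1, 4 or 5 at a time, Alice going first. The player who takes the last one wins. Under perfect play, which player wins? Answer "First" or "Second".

Compute winning (W) and losing (L) positions by backward induction:
i:   0  1  2  3  4  5  6  7  8  9 10 11 12 13 14 15 16 17 18 19 20 21
     L  W  L  W  W  W  W  W  L  W  L  W  W  W  W  W  L  W  L  W  W  W
Position 21 is W, so the first player wins.

First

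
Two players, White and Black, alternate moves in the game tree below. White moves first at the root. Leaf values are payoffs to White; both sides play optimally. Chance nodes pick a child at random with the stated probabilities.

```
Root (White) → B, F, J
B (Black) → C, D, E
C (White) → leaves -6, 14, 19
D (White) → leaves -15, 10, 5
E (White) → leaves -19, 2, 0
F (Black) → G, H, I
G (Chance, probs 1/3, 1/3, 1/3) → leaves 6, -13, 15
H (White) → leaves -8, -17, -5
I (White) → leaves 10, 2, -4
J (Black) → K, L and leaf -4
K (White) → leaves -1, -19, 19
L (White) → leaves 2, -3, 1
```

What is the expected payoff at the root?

2

C (White): max(-6, 14, 19) = 19
D (White): max(-15, 10, 5) = 10
E (White): max(-19, 2, 0) = 2
B (Black): min(19, 10, 2) = 2
G (Chance): 1/3·6 + 1/3·-13 + 1/3·15 = 2.67
H (White): max(-8, -17, -5) = -5
I (White): max(10, 2, -4) = 10
F (Black): min(2.67, -5, 10) = -5
K (White): max(-1, -19, 19) = 19
L (White): max(2, -3, 1) = 2
J (Black): min(19, 2, -4) = -4
Root (White): max(2, -5, -4) = 2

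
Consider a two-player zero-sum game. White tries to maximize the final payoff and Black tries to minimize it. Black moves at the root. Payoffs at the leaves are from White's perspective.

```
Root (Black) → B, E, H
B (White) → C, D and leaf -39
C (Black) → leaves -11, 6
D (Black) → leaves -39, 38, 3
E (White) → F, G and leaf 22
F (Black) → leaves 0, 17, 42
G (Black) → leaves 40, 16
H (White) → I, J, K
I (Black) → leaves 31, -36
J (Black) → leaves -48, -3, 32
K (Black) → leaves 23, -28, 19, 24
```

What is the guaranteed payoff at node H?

-28

I: min(31, -36) = -36
J: min(-48, -3, 32) = -48
K: min(23, -28, 19, 24) = -28
H: max(-36, -48, -28) = -28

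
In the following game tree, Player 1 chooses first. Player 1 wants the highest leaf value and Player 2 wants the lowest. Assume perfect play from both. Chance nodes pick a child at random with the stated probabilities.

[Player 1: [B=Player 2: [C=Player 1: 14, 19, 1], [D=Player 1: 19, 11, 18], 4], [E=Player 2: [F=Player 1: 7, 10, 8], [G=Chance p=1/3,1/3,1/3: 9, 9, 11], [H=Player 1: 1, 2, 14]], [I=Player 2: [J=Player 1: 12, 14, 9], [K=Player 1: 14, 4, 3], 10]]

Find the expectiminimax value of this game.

10

C (Player 1): max(14, 19, 1) = 19
D (Player 1): max(19, 11, 18) = 19
B (Player 2): min(19, 19, 4) = 4
F (Player 1): max(7, 10, 8) = 10
G (Chance): 1/3·9 + 1/3·9 + 1/3·11 = 9.67
H (Player 1): max(1, 2, 14) = 14
E (Player 2): min(10, 9.67, 14) = 9.67
J (Player 1): max(12, 14, 9) = 14
K (Player 1): max(14, 4, 3) = 14
I (Player 2): min(14, 14, 10) = 10
Root (Player 1): max(4, 9.67, 10) = 10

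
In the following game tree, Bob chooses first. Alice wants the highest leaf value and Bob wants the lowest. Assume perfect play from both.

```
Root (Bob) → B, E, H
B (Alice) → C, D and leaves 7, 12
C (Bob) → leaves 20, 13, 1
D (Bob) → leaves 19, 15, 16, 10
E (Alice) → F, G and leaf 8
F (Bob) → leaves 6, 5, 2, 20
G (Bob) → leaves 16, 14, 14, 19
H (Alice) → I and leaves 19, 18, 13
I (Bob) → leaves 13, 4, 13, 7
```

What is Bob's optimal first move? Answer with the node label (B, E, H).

B

C (Bob): min(20, 13, 1) = 1
D (Bob): min(19, 15, 16, 10) = 10
B (Alice): max(1, 10, 7, 12) = 12
F (Bob): min(6, 5, 2, 20) = 2
G (Bob): min(16, 14, 14, 19) = 14
E (Alice): max(2, 14, 8) = 14
I (Bob): min(13, 4, 13, 7) = 4
H (Alice): max(4, 19, 18, 13) = 19
Root (Bob): min(12, 14, 19) = 12
Bob picks the child with the lowest value: B (value 12).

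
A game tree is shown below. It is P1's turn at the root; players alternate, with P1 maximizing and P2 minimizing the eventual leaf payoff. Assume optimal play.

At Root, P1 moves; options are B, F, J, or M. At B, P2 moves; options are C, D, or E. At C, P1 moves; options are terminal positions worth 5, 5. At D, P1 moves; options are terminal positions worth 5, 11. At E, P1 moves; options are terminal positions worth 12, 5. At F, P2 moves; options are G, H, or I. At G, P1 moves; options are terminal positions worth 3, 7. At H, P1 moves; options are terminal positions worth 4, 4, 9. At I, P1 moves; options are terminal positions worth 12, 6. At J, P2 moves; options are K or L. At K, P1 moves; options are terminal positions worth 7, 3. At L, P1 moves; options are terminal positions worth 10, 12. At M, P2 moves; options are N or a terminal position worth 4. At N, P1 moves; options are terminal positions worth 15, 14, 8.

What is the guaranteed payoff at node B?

5

C: max(5, 5) = 5
D: max(5, 11) = 11
E: max(12, 5) = 12
B: min(5, 11, 12) = 5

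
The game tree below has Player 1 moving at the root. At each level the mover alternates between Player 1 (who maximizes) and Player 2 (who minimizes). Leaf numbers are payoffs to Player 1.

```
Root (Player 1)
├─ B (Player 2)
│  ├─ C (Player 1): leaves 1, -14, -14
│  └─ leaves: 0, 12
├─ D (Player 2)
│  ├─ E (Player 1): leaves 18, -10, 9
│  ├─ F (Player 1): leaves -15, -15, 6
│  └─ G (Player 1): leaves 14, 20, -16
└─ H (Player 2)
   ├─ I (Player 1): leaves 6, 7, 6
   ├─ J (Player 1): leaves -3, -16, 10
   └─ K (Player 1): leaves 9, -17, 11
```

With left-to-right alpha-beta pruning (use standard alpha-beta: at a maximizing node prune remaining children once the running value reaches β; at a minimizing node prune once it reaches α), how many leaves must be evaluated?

19

C [α=-∞,β=+∞]: v=1
B [α=-∞,β=+∞]: v=0
E [α=0,β=+∞]: v=18
F [α=0,β=18]: v=6
G [α=0,β=6]: v=14 after child 1 ≥ β → β-cutoff, skip 2
D [α=0,β=+∞]: v=6
I [α=6,β=+∞]: v=7
J [α=6,β=7]: v=10
K [α=6,β=7]: v=9 after child 1 ≥ β → β-cutoff, skip 2
H [α=6,β=+∞]: v=7
Root [α=-∞,β=+∞]: v=7
Leaves evaluated: 19 of 23.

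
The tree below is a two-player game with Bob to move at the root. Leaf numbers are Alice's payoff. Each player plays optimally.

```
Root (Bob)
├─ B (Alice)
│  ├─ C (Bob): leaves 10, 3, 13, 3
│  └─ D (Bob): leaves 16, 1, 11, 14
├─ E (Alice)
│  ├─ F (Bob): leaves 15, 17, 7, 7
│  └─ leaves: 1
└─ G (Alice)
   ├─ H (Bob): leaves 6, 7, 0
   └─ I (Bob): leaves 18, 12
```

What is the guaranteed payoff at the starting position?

C (Bob): min(10, 3, 13, 3) = 3
D (Bob): min(16, 1, 11, 14) = 1
B (Alice): max(3, 1) = 3
F (Bob): min(15, 17, 7, 7) = 7
E (Alice): max(7, 1) = 7
H (Bob): min(6, 7, 0) = 0
I (Bob): min(18, 12) = 12
G (Alice): max(0, 12) = 12
Root (Bob): min(3, 7, 12) = 3

3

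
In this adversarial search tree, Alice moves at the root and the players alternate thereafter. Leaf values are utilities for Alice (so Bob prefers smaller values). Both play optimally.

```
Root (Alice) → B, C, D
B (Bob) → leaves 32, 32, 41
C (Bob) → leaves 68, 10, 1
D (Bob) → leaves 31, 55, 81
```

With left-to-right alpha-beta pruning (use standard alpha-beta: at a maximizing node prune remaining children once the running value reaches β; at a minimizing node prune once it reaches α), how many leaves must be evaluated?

B [α=-∞,β=+∞]: v=32
C [α=32,β=+∞]: v=10 after child 2 ≤ α → α-cutoff, skip 1
D [α=32,β=+∞]: v=31 after child 1 ≤ α → α-cutoff, skip 2
Root [α=-∞,β=+∞]: v=32
Leaves evaluated: 6 of 9.

6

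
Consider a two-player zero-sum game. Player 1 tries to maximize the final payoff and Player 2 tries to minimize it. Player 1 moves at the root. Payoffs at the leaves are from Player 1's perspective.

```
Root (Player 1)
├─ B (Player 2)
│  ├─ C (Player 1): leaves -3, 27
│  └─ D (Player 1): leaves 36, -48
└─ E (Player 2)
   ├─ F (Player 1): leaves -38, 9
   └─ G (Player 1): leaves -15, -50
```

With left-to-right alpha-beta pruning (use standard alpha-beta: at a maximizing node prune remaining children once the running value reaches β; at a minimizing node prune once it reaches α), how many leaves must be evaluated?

C [α=-∞,β=+∞]: v=27
D [α=-∞,β=27]: v=36 after child 1 ≥ β → β-cutoff, skip 1
B [α=-∞,β=+∞]: v=27
F [α=27,β=+∞]: v=9
E [α=27,β=+∞]: v=9 after child 1 ≤ α → α-cutoff, skip 1
Root [α=-∞,β=+∞]: v=27
Leaves evaluated: 5 of 8.

5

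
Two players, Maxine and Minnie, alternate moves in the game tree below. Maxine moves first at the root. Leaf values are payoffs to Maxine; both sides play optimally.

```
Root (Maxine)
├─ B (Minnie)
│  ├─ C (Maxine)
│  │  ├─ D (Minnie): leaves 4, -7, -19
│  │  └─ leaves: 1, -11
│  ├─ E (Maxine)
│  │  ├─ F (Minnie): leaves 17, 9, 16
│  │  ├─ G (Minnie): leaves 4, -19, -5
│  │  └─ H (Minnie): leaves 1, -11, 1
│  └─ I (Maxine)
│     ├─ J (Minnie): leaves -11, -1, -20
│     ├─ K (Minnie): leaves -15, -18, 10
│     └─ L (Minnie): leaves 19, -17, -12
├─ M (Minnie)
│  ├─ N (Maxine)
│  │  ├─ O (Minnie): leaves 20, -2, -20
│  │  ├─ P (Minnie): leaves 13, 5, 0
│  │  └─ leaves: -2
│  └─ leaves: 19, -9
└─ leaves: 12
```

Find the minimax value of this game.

12

D (Minnie): min(4, -7, -19) = -19
C (Maxine): max(-19, 1, -11) = 1
F (Minnie): min(17, 9, 16) = 9
G (Minnie): min(4, -19, -5) = -19
H (Minnie): min(1, -11, 1) = -11
E (Maxine): max(9, -19, -11) = 9
J (Minnie): min(-11, -1, -20) = -20
K (Minnie): min(-15, -18, 10) = -18
L (Minnie): min(19, -17, -12) = -17
I (Maxine): max(-20, -18, -17) = -17
B (Minnie): min(1, 9, -17) = -17
O (Minnie): min(20, -2, -20) = -20
P (Minnie): min(13, 5, 0) = 0
N (Maxine): max(-20, 0, -2) = 0
M (Minnie): min(0, 19, -9) = -9
Root (Maxine): max(-17, -9, 12) = 12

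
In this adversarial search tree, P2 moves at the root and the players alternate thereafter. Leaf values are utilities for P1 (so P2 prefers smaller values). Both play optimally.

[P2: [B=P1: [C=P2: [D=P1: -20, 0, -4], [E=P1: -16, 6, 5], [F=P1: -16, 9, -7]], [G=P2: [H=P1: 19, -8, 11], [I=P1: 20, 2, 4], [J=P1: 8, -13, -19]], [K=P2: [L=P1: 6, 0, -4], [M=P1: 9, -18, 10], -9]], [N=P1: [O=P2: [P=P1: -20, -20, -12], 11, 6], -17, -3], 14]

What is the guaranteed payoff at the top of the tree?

D (P1): max(-20, 0, -4) = 0
E (P1): max(-16, 6, 5) = 6
F (P1): max(-16, 9, -7) = 9
C (P2): min(0, 6, 9) = 0
H (P1): max(19, -8, 11) = 19
I (P1): max(20, 2, 4) = 20
J (P1): max(8, -13, -19) = 8
G (P2): min(19, 20, 8) = 8
L (P1): max(6, 0, -4) = 6
M (P1): max(9, -18, 10) = 10
K (P2): min(6, 10, -9) = -9
B (P1): max(0, 8, -9) = 8
P (P1): max(-20, -20, -12) = -12
O (P2): min(-12, 11, 6) = -12
N (P1): max(-12, -17, -3) = -3
Root (P2): min(8, -3, 14) = -3

-3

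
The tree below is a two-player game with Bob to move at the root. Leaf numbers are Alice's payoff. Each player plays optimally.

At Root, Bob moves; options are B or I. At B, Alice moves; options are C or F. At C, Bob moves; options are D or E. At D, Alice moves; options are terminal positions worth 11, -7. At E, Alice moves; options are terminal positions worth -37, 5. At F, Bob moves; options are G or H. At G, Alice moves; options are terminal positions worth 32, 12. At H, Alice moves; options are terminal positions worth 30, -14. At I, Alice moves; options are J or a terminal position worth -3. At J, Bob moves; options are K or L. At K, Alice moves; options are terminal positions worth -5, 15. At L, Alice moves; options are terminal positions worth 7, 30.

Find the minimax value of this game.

15

D (Alice): max(11, -7) = 11
E (Alice): max(-37, 5) = 5
C (Bob): min(11, 5) = 5
G (Alice): max(32, 12) = 32
H (Alice): max(30, -14) = 30
F (Bob): min(32, 30) = 30
B (Alice): max(5, 30) = 30
K (Alice): max(-5, 15) = 15
L (Alice): max(7, 30) = 30
J (Bob): min(15, 30) = 15
I (Alice): max(15, -3) = 15
Root (Bob): min(30, 15) = 15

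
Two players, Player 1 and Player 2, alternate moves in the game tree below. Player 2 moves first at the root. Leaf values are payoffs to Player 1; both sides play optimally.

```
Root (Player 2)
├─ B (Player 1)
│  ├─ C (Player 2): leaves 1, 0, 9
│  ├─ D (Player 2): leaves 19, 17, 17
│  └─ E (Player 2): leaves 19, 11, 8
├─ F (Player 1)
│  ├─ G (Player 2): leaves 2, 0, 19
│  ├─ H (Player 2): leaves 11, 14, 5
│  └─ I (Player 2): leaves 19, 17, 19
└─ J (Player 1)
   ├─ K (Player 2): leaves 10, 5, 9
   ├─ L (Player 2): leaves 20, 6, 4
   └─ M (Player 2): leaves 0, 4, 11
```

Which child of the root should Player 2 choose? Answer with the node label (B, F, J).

C (Player 2): min(1, 0, 9) = 0
D (Player 2): min(19, 17, 17) = 17
E (Player 2): min(19, 11, 8) = 8
B (Player 1): max(0, 17, 8) = 17
G (Player 2): min(2, 0, 19) = 0
H (Player 2): min(11, 14, 5) = 5
I (Player 2): min(19, 17, 19) = 17
F (Player 1): max(0, 5, 17) = 17
K (Player 2): min(10, 5, 9) = 5
L (Player 2): min(20, 6, 4) = 4
M (Player 2): min(0, 4, 11) = 0
J (Player 1): max(5, 4, 0) = 5
Root (Player 2): min(17, 17, 5) = 5
Player 2 picks the child with the lowest value: J (value 5).

J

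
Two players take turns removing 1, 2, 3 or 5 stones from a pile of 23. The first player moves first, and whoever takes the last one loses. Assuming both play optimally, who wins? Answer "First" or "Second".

Positions where the player to move wins (W) vs loses (L):
i:   0  1  2  3  4  5  6  7  8  9 10 11 12 13 14 15 16 17 18 19 20 21 22 23
     W  L  W  W  W  L  W  W  W  L  W  W  W  L  W  W  W  L  W  W  W  L  W  W
Position 23 is W, so the first player wins.

First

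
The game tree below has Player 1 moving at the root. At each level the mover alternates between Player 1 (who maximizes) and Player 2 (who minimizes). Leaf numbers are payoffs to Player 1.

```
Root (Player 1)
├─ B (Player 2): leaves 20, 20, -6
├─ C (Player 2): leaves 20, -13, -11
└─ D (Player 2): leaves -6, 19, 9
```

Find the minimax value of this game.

B (Player 2): min(20, 20, -6) = -6
C (Player 2): min(20, -13, -11) = -13
D (Player 2): min(-6, 19, 9) = -6
Root (Player 1): max(-6, -13, -6) = -6

-6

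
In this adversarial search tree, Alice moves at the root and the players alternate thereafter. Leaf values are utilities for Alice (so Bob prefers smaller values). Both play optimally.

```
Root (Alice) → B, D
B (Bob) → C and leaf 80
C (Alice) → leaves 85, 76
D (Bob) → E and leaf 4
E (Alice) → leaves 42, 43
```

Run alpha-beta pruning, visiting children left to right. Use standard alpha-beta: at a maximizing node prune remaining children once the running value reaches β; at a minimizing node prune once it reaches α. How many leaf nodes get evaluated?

5

C [α=-∞,β=+∞]: v=85
B [α=-∞,β=+∞]: v=80
E [α=80,β=+∞]: v=43
D [α=80,β=+∞]: v=43 after child 1 ≤ α → α-cutoff, skip 1
Root [α=-∞,β=+∞]: v=80
Leaves evaluated: 5 of 6.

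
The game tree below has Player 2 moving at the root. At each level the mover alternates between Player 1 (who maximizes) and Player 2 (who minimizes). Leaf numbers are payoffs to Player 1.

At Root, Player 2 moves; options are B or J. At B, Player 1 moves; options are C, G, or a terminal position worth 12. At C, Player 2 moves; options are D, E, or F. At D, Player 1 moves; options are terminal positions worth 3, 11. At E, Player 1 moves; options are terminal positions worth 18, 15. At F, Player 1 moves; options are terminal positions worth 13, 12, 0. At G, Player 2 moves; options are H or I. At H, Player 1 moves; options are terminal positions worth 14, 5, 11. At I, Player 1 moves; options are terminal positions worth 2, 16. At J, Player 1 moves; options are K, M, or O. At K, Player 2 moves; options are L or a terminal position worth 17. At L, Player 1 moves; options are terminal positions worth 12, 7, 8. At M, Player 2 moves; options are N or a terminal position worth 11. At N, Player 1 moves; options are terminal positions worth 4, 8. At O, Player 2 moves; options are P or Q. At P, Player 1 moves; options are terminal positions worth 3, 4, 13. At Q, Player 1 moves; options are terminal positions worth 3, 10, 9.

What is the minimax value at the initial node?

D (Player 1): max(3, 11) = 11
E (Player 1): max(18, 15) = 18
F (Player 1): max(13, 12, 0) = 13
C (Player 2): min(11, 18, 13) = 11
H (Player 1): max(14, 5, 11) = 14
I (Player 1): max(2, 16) = 16
G (Player 2): min(14, 16) = 14
B (Player 1): max(11, 14, 12) = 14
L (Player 1): max(12, 7, 8) = 12
K (Player 2): min(12, 17) = 12
N (Player 1): max(4, 8) = 8
M (Player 2): min(8, 11) = 8
P (Player 1): max(3, 4, 13) = 13
Q (Player 1): max(3, 10, 9) = 10
O (Player 2): min(13, 10) = 10
J (Player 1): max(12, 8, 10) = 12
Root (Player 2): min(14, 12) = 12

12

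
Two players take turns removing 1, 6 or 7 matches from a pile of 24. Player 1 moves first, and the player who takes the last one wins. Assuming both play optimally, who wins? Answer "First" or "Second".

Second

Compute winning (W) and losing (L) positions by backward induction:
i:   0  1  2  3  4  5  6  7  8  9 10 11 12 13 14 15 16 17 18 19 20 21 22 23 24
     L  W  L  W  L  W  W  W  W  W  W  W  L  W  L  W  L  W  W  W  W  W  W  W  L
Position 24 is L, so the second player wins.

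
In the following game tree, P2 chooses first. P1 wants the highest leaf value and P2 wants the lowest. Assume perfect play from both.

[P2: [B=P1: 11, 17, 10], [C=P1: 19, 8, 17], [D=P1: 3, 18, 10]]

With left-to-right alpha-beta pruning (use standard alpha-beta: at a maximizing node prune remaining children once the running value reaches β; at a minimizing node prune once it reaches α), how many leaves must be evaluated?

B [α=-∞,β=+∞]: v=17
C [α=-∞,β=17]: v=19 after child 1 ≥ β → β-cutoff, skip 2
D [α=-∞,β=17]: v=18 after child 2 ≥ β → β-cutoff, skip 1
Root [α=-∞,β=+∞]: v=17
Leaves evaluated: 6 of 9.

6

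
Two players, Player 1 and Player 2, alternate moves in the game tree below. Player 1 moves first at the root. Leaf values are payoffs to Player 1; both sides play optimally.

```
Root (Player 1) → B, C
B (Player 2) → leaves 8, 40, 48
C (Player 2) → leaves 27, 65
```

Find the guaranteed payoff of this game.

B (Player 2): min(8, 40, 48) = 8
C (Player 2): min(27, 65) = 27
Root (Player 1): max(8, 27) = 27

27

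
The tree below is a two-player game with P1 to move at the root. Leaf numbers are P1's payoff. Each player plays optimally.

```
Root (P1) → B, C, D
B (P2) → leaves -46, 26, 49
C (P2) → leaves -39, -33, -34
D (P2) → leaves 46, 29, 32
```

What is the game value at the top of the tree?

B (P2): min(-46, 26, 49) = -46
C (P2): min(-39, -33, -34) = -39
D (P2): min(46, 29, 32) = 29
Root (P1): max(-46, -39, 29) = 29

29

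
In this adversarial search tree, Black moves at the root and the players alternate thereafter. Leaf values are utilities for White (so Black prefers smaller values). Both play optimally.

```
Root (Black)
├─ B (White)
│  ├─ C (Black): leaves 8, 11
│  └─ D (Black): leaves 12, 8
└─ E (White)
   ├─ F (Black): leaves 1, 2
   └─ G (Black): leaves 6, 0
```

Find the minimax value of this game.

C (Black): min(8, 11) = 8
D (Black): min(12, 8) = 8
B (White): max(8, 8) = 8
F (Black): min(1, 2) = 1
G (Black): min(6, 0) = 0
E (White): max(1, 0) = 1
Root (Black): min(8, 1) = 1

1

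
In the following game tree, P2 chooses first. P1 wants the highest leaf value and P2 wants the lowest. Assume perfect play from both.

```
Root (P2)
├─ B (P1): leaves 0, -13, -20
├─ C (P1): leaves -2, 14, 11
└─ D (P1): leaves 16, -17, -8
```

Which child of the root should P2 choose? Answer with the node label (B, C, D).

B

B (P1): max(0, -13, -20) = 0
C (P1): max(-2, 14, 11) = 14
D (P1): max(16, -17, -8) = 16
Root (P2): min(0, 14, 16) = 0
P2 picks the child with the lowest value: B (value 0).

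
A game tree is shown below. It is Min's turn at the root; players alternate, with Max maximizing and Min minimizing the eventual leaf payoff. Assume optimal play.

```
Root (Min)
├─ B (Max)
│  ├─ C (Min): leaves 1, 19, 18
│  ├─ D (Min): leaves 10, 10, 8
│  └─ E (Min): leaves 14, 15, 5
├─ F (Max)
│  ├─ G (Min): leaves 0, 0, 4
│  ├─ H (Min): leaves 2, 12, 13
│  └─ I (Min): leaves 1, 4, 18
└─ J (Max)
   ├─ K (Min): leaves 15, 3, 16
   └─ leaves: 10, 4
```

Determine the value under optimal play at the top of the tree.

2

C (Min): min(1, 19, 18) = 1
D (Min): min(10, 10, 8) = 8
E (Min): min(14, 15, 5) = 5
B (Max): max(1, 8, 5) = 8
G (Min): min(0, 0, 4) = 0
H (Min): min(2, 12, 13) = 2
I (Min): min(1, 4, 18) = 1
F (Max): max(0, 2, 1) = 2
K (Min): min(15, 3, 16) = 3
J (Max): max(3, 10, 4) = 10
Root (Min): min(8, 2, 10) = 2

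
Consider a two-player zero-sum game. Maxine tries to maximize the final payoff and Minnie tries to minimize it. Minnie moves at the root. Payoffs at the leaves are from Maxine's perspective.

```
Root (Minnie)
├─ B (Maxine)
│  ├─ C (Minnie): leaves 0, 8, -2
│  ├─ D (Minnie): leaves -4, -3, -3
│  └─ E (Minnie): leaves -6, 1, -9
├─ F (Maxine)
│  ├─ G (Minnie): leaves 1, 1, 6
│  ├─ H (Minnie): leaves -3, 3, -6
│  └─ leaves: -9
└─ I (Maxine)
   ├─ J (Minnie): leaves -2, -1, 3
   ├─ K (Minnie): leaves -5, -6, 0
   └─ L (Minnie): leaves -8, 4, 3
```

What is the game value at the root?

C (Minnie): min(0, 8, -2) = -2
D (Minnie): min(-4, -3, -3) = -4
E (Minnie): min(-6, 1, -9) = -9
B (Maxine): max(-2, -4, -9) = -2
G (Minnie): min(1, 1, 6) = 1
H (Minnie): min(-3, 3, -6) = -6
F (Maxine): max(1, -6, -9) = 1
J (Minnie): min(-2, -1, 3) = -2
K (Minnie): min(-5, -6, 0) = -6
L (Minnie): min(-8, 4, 3) = -8
I (Maxine): max(-2, -6, -8) = -2
Root (Minnie): min(-2, 1, -2) = -2

-2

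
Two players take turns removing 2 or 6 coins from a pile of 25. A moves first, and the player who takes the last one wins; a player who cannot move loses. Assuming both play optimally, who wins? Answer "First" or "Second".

Second

Positions where the player to move wins (W) vs loses (L):
i:   0  1  2  3  4  5  6  7  8  9 10 11 12 13 14 15 16 17 18 19 20 21 22 23 24 25
     L  L  W  W  L  L  W  W  L  L  W  W  L  L  W  W  L  L  W  W  L  L  W  W  L  L
Position 25 is L, so the second player wins.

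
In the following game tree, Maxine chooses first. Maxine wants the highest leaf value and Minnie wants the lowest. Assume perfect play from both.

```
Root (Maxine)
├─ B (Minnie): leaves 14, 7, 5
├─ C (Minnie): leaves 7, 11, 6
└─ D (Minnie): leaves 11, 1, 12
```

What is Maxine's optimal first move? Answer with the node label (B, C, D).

C

B (Minnie): min(14, 7, 5) = 5
C (Minnie): min(7, 11, 6) = 6
D (Minnie): min(11, 1, 12) = 1
Root (Maxine): max(5, 6, 1) = 6
Maxine picks the child with the highest value: C (value 6).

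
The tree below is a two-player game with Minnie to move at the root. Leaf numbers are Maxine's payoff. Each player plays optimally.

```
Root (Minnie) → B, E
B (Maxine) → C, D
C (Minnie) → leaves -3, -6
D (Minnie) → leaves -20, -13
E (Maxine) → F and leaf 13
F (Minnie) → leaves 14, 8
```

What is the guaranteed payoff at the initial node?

C (Minnie): min(-3, -6) = -6
D (Minnie): min(-20, -13) = -20
B (Maxine): max(-6, -20) = -6
F (Minnie): min(14, 8) = 8
E (Maxine): max(8, 13) = 13
Root (Minnie): min(-6, 13) = -6

-6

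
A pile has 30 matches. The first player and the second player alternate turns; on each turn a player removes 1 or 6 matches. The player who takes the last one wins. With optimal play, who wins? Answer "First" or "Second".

Mark each pile size as W (mover wins) or L (mover loses):
i:   0  1  2  3  4  5  6  7  8  9 10 11 12 13 14 15 16 17 18 19 20 21 22 23 24 25 26 27 28 29 30
     L  W  L  W  L  W  W  L  W  L  W  L  W  W  L  W  L  W  L  W  W  L  W  L  W  L  W  W  L  W  L
Position 30 is L, so the second player wins.

Second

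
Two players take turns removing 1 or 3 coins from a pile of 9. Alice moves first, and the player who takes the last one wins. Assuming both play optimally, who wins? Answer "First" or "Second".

First

i:   0  1  2  3  4  5  6  7  8  9
     L  W  L  W  L  W  L  W  L  W
Position 9 is W, so the first player wins.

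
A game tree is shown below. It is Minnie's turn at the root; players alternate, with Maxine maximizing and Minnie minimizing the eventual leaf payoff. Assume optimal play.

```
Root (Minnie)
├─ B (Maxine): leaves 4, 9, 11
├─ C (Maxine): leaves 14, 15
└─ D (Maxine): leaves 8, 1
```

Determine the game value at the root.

B (Maxine): max(4, 9, 11) = 11
C (Maxine): max(14, 15) = 15
D (Maxine): max(8, 1) = 8
Root (Minnie): min(11, 15, 8) = 8

8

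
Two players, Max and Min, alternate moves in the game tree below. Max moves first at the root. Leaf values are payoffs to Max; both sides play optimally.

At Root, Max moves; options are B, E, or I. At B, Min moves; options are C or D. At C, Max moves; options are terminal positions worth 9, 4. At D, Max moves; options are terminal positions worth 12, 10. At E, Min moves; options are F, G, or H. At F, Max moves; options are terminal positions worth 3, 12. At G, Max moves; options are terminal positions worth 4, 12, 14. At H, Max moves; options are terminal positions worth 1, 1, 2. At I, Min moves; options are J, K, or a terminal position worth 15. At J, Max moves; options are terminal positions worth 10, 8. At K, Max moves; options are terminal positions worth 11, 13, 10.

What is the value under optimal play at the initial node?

10

C (Max): max(9, 4) = 9
D (Max): max(12, 10) = 12
B (Min): min(9, 12) = 9
F (Max): max(3, 12) = 12
G (Max): max(4, 12, 14) = 14
H (Max): max(1, 1, 2) = 2
E (Min): min(12, 14, 2) = 2
J (Max): max(10, 8) = 10
K (Max): max(11, 13, 10) = 13
I (Min): min(10, 13, 15) = 10
Root (Max): max(9, 2, 10) = 10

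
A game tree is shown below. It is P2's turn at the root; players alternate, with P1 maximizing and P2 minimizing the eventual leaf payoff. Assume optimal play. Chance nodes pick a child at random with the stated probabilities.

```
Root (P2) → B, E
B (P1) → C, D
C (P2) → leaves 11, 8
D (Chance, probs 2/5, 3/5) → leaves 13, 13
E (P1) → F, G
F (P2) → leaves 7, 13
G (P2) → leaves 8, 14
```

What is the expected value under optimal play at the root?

8

C (P2): min(11, 8) = 8
D (Chance): 2/5·13 + 3/5·13 = 13
B (P1): max(8, 13) = 13
F (P2): min(7, 13) = 7
G (P2): min(8, 14) = 8
E (P1): max(7, 8) = 8
Root (P2): min(13, 8) = 8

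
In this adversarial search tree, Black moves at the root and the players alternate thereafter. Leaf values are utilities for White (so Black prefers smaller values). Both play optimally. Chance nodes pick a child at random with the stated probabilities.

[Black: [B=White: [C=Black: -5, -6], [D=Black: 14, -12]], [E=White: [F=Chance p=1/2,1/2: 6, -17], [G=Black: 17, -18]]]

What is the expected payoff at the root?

-6

C (Black): min(-5, -6) = -6
D (Black): min(14, -12) = -12
B (White): max(-6, -12) = -6
F (Chance): 1/2·6 + 1/2·-17 = -5.5
G (Black): min(17, -18) = -18
E (White): max(-5.5, -18) = -5.5
Root (Black): min(-6, -5.5) = -6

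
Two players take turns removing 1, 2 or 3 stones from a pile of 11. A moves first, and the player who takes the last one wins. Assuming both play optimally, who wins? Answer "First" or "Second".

Compute winning (W) and losing (L) positions by backward induction:
i:   0  1  2  3  4  5  6  7  8  9 10 11
     L  W  W  W  L  W  W  W  L  W  W  W
Position 11 is W, so the first player wins.

First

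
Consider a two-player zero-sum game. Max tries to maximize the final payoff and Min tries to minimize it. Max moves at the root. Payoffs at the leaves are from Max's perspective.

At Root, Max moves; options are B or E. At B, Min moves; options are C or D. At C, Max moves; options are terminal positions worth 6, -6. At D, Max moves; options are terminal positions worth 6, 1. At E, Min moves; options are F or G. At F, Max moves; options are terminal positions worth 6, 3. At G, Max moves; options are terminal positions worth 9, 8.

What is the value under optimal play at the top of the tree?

6

C (Max): max(6, -6) = 6
D (Max): max(6, 1) = 6
B (Min): min(6, 6) = 6
F (Max): max(6, 3) = 6
G (Max): max(9, 8) = 9
E (Min): min(6, 9) = 6
Root (Max): max(6, 6) = 6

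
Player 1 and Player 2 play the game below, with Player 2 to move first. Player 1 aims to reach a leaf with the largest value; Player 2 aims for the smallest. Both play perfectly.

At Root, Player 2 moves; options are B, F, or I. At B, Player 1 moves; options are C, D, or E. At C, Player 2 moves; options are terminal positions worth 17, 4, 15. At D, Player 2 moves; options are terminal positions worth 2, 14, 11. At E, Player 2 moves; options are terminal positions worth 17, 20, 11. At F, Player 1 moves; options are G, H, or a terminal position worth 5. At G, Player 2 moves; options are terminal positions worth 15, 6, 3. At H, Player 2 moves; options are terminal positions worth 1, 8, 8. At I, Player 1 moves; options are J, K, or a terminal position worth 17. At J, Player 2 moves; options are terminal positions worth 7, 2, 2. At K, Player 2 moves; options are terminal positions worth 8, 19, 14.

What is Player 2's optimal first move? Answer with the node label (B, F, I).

C (Player 2): min(17, 4, 15) = 4
D (Player 2): min(2, 14, 11) = 2
E (Player 2): min(17, 20, 11) = 11
B (Player 1): max(4, 2, 11) = 11
G (Player 2): min(15, 6, 3) = 3
H (Player 2): min(1, 8, 8) = 1
F (Player 1): max(3, 1, 5) = 5
J (Player 2): min(7, 2, 2) = 2
K (Player 2): min(8, 19, 14) = 8
I (Player 1): max(2, 8, 17) = 17
Root (Player 2): min(11, 5, 17) = 5
Player 2 picks the child with the lowest value: F (value 5).

F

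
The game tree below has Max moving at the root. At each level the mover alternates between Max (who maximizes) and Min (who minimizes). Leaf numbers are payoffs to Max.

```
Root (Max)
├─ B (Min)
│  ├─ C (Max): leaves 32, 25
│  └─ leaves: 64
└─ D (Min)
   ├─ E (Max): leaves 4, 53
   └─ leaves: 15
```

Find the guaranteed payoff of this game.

32

C (Max): max(32, 25) = 32
B (Min): min(32, 64) = 32
E (Max): max(4, 53) = 53
D (Min): min(53, 15) = 15
Root (Max): max(32, 15) = 32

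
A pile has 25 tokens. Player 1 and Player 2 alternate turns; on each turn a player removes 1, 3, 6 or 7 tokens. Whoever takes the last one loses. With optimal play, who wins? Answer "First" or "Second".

Positions where the player to move wins (W) vs loses (L):
i:   0  1  2  3  4  5  6  7  8  9 10 11 12 13 14 15 16 17 18 19 20 21 22 23 24 25
     W  L  W  L  W  L  W  W  W  W  W  W  W  L  W  L  W  L  W  W  W  W  W  W  W  L
Position 25 is L, so the second player wins.

Second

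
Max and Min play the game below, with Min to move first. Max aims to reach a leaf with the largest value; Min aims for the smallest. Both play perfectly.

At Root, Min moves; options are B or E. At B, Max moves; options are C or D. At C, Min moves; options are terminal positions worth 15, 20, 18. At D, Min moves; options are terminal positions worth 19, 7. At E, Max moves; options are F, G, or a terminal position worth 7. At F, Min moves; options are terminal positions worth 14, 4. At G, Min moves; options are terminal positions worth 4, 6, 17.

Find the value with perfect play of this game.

7

C (Min): min(15, 20, 18) = 15
D (Min): min(19, 7) = 7
B (Max): max(15, 7) = 15
F (Min): min(14, 4) = 4
G (Min): min(4, 6, 17) = 4
E (Max): max(4, 4, 7) = 7
Root (Min): min(15, 7) = 7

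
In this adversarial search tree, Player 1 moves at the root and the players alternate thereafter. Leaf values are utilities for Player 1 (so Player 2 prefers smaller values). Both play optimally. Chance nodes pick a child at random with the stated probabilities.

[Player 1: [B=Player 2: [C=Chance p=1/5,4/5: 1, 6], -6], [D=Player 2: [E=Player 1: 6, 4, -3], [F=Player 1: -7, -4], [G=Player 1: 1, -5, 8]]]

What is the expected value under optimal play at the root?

C (Chance): 1/5·1 + 4/5·6 = 5
B (Player 2): min(5, -6) = -6
E (Player 1): max(6, 4, -3) = 6
F (Player 1): max(-7, -4) = -4
G (Player 1): max(1, -5, 8) = 8
D (Player 2): min(6, -4, 8) = -4
Root (Player 1): max(-6, -4) = -4

-4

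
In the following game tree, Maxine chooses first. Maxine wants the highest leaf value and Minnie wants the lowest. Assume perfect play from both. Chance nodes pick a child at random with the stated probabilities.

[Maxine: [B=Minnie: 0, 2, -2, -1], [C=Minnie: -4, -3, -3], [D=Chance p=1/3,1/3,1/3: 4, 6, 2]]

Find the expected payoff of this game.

4

B (Minnie): min(0, 2, -2, -1) = -2
C (Minnie): min(-4, -3, -3) = -4
D (Chance): 1/3·4 + 1/3·6 + 1/3·2 = 4
Root (Maxine): max(-2, -4, 4) = 4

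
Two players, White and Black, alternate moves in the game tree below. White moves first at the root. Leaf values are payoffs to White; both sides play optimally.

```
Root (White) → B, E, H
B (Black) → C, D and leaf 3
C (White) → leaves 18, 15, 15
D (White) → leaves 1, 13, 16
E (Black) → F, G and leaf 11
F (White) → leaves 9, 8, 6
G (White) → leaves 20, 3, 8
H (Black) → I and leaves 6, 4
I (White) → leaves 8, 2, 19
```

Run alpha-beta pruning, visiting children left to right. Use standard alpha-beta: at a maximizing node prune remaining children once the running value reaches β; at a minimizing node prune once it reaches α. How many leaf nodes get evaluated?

C [α=-∞,β=+∞]: v=18
D [α=-∞,β=18]: v=16
B [α=-∞,β=+∞]: v=3
F [α=3,β=+∞]: v=9
G [α=3,β=9]: v=20 after child 1 ≥ β → β-cutoff, skip 2
E [α=3,β=+∞]: v=9
I [α=9,β=+∞]: v=19
H [α=9,β=+∞]: v=6 after child 2 ≤ α → α-cutoff, skip 1
Root [α=-∞,β=+∞]: v=9
Leaves evaluated: 16 of 19.

16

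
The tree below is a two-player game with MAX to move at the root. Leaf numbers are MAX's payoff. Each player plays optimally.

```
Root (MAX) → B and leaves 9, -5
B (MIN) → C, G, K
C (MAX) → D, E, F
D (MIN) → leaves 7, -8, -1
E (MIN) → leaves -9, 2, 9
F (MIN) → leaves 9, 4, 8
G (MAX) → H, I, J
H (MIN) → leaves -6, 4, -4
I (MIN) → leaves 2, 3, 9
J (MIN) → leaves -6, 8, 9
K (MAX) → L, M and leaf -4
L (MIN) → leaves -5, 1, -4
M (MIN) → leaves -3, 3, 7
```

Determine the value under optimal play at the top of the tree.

9

D (MIN): min(7, -8, -1) = -8
E (MIN): min(-9, 2, 9) = -9
F (MIN): min(9, 4, 8) = 4
C (MAX): max(-8, -9, 4) = 4
H (MIN): min(-6, 4, -4) = -6
I (MIN): min(2, 3, 9) = 2
J (MIN): min(-6, 8, 9) = -6
G (MAX): max(-6, 2, -6) = 2
L (MIN): min(-5, 1, -4) = -5
M (MIN): min(-3, 3, 7) = -3
K (MAX): max(-5, -3, -4) = -3
B (MIN): min(4, 2, -3) = -3
Root (MAX): max(-3, 9, -5) = 9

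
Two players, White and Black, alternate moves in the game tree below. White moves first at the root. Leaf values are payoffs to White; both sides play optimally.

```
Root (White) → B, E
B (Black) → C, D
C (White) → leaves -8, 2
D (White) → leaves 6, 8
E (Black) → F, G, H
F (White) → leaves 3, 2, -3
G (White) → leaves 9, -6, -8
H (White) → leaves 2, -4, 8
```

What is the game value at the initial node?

3

C (White): max(-8, 2) = 2
D (White): max(6, 8) = 8
B (Black): min(2, 8) = 2
F (White): max(3, 2, -3) = 3
G (White): max(9, -6, -8) = 9
H (White): max(2, -4, 8) = 8
E (Black): min(3, 9, 8) = 3
Root (White): max(2, 3) = 3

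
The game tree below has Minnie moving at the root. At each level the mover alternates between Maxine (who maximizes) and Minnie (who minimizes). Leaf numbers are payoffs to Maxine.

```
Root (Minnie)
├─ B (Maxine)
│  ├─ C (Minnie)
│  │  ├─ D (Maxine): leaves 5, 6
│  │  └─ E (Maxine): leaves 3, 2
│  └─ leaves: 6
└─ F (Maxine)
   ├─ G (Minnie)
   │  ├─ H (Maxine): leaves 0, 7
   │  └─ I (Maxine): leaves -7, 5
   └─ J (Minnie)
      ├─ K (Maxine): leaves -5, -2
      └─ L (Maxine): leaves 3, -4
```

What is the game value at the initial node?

D (Maxine): max(5, 6) = 6
E (Maxine): max(3, 2) = 3
C (Minnie): min(6, 3) = 3
B (Maxine): max(3, 6) = 6
H (Maxine): max(0, 7) = 7
I (Maxine): max(-7, 5) = 5
G (Minnie): min(7, 5) = 5
K (Maxine): max(-5, -2) = -2
L (Maxine): max(3, -4) = 3
J (Minnie): min(-2, 3) = -2
F (Maxine): max(5, -2) = 5
Root (Minnie): min(6, 5) = 5

5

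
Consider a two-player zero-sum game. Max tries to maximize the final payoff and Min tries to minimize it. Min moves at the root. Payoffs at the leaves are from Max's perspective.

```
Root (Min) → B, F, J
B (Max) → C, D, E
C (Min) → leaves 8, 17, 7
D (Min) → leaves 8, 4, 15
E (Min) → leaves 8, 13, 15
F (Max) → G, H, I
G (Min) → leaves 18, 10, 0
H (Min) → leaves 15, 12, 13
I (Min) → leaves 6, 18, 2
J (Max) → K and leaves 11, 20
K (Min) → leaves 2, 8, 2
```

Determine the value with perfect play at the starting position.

8

C (Min): min(8, 17, 7) = 7
D (Min): min(8, 4, 15) = 4
E (Min): min(8, 13, 15) = 8
B (Max): max(7, 4, 8) = 8
G (Min): min(18, 10, 0) = 0
H (Min): min(15, 12, 13) = 12
I (Min): min(6, 18, 2) = 2
F (Max): max(0, 12, 2) = 12
K (Min): min(2, 8, 2) = 2
J (Max): max(2, 11, 20) = 20
Root (Min): min(8, 12, 20) = 8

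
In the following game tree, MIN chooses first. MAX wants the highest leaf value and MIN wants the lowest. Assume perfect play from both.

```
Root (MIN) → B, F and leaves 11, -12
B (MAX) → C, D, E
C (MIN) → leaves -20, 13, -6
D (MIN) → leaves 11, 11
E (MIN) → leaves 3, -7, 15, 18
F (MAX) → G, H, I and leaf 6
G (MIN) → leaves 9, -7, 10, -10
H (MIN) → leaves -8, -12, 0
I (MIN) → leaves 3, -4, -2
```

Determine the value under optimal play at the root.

-12

C (MIN): min(-20, 13, -6) = -20
D (MIN): min(11, 11) = 11
E (MIN): min(3, -7, 15, 18) = -7
B (MAX): max(-20, 11, -7) = 11
G (MIN): min(9, -7, 10, -10) = -10
H (MIN): min(-8, -12, 0) = -12
I (MIN): min(3, -4, -2) = -4
F (MAX): max(-10, -12, -4, 6) = 6
Root (MIN): min(11, 6, 11, -12) = -12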